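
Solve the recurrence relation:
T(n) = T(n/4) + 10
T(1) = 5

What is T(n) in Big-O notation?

Each step divides n by 4 and adds 10. After log_4(n) steps we reach T(1)=5. So T(n) = 10·log_4(n) + 5 = O(log n).

Answer: O(log n)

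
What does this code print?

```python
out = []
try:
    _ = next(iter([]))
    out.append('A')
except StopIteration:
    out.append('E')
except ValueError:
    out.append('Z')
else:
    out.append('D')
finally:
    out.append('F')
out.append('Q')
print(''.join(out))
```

Execution trace: 'E' (except StopIteration) → 'F' (finally) → 'Q' (after the try/except). Output: EFQ

Answer: EFQ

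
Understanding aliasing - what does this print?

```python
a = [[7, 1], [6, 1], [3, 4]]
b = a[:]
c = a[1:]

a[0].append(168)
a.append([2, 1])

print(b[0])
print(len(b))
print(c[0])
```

Key concept: slice with nested mutation.
Step by step:
`a = [[7, 1], [6, 1], [3, 4]]` → a = [[7, 1], [6, 1], [3, 4]]
`b = a[:]` → b = [[7, 1], [6, 1], [3, 4]]
`c = a[1:]` → c = [[6, 1], [3, 4]]
`a[0].append(168)` → a = [[7, 1, 168], [6, 1], [3, 4]]; b = [[7, 1, 168], [6, 1], [3, 4]]
`a.append([2, 1])` → a = [[7, 1, 168], [6, 1], [3, 4], [2, 1]]
`print(b[0])` → prints [7, 1, 168]
`print(len(b))` → prints 3
`print(c[0])` → prints [6, 1]

Answer:
[7, 1, 168]
3
[6, 1]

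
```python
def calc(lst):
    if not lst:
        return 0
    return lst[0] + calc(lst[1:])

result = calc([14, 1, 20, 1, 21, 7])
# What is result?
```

14 + 1 + 20 + 1 + 21 + 7 + 0 = 64

Answer: 64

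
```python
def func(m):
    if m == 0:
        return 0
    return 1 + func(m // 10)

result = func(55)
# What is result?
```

Count of digits of 55: 2

Answer: 2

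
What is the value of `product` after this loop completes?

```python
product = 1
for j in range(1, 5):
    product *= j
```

4! = 24
`product` takes the values: 1 → 2 → 6 → 24

Answer: 24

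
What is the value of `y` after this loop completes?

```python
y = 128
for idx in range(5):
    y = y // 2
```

Halve 5 times: 128 // 2^5 = 4
`y` takes the values: 128 → 64 → 32 → 16 → 8 → 4

Answer: 4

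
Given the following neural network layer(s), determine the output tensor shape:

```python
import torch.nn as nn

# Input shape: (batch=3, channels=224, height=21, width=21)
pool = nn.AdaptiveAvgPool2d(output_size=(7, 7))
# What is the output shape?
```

Input: (3, 224, 21, 21) -> Output: (3, 224, 7, 7)

Answer: (3, 224, 7, 7)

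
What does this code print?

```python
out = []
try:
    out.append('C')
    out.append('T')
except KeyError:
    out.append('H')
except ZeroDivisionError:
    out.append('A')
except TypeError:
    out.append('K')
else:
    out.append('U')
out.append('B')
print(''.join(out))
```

Execution trace: 'C' (try body) → 'T' (try body, no exception) → 'U' (else) → 'B' (after the try/except). Output: CTUB

Answer: CTUB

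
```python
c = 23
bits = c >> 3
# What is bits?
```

Trace:
`c = 23` → c = 23
`bits = c >> 3` → bits = 2
So bits = 2

Answer: 2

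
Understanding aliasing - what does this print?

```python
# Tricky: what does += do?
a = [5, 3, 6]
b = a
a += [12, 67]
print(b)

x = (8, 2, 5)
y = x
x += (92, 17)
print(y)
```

Key concept: += behavior differs for mutable vs immutable.
Step by step:
`a = [5, 3, 6]` → a = [5, 3, 6]
`b = a` → b = [5, 3, 6] (same object as a)
`a += [12, 67]` → a = [5, 3, 6, 12, 67] (same object as b); b = [5, 3, 6, 12, 67] (same object as a)
`print(b)` → prints [5, 3, 6, 12, 67]
`x = (8, 2, 5)` → x = (8, 2, 5)
`y = x` → y = (8, 2, 5)
`x += (92, 17)` → x = (8, 2, 5, 92, 17)
`print(y)` → prints (8, 2, 5)

Answer:
[5, 3, 6, 12, 67]
(8, 2, 5)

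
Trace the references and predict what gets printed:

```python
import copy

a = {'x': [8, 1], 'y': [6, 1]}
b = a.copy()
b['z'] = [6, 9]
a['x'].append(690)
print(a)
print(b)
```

Key concept: shallow copy of dict with mutable values.
Step by step:
`a = {'x': [8, 1], 'y': [6, 1]}` → a = {'x': [8, 1], 'y': [6, 1]}
`b = a.copy()` → b = {'x': [8, 1], 'y': [6, 1]}
`b['z'] = [6, 9]` → b = {'x': [8, 1], 'y': [6, 1], 'z': [6, 9]}
`a['x'].append(690)` → a = {'x': [8, 1, 690], 'y': [6, 1]}; b = {'x': [8, 1, 690], 'y': [6, 1], 'z': [6, 9]}
`print(a)` → prints {'x': [8, 1, 690], 'y': [6, 1]}
`print(b)` → prints {'x': [8, 1, 690], 'y': [6, 1], 'z': [6, 9]}

Answer:
{'x': [8, 1, 690], 'y': [6, 1]}
{'x': [8, 1, 690], 'y': [6, 1], 'z': [6, 9]}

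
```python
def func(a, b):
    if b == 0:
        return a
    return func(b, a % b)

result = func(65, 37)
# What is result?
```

func(65, 37) -> func(37, 28) -> func(28, 9) -> func(9, 1) -> func(1, 0) -> 1

Answer: 1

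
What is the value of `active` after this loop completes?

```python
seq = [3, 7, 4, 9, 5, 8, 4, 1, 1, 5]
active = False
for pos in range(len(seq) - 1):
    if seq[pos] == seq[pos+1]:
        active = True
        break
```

Check consecutive duplicates in [3, 7, 4, 9, 5, 8, 4, 1, 1, 5]
`active` takes the values: False → True

Answer: True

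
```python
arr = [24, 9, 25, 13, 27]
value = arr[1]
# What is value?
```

Trace:
`arr = [24, 9, 25, 13, 27]` → arr = [24, 9, 25, 13, 27]
`value = arr[1]` → value = 9
So value = 9

Answer: 9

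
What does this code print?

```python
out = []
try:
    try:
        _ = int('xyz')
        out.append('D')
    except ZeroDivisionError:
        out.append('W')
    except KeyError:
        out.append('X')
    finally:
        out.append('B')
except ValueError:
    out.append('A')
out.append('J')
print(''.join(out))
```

Execution trace: 'B' (finally) → 'A' (outer except ValueError) → 'J' (after the try/except). Output: BAJ

Answer: BAJ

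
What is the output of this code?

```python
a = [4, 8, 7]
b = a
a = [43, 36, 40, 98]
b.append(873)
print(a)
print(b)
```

Key concept: rebinding vs mutation: a is rebound to a new list, b still points at the original.
Step by step:
`a = [4, 8, 7]` → a = [4, 8, 7]
`b = a` → b = [4, 8, 7] (same object as a)
`a = [43, 36, 40, 98]` → a = [43, 36, 40, 98]
`b.append(873)` → b = [4, 8, 7, 873]
`print(a)` → prints [43, 36, 40, 98]
`print(b)` → prints [4, 8, 7, 873]

Answer:
[43, 36, 40, 98]
[4, 8, 7, 873]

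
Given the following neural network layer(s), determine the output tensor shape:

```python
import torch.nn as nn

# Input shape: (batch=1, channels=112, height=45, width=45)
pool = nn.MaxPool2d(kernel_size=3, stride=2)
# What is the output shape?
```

Input: (1, 112, 45, 45) -> Output: (1, 112, 22, 22)

Answer: (1, 112, 22, 22)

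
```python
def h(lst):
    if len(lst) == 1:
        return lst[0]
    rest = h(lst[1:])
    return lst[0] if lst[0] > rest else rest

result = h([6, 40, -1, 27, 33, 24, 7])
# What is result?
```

Recursive max over [6, 40, -1, 27, 33, 24, 7] = 40

Answer: 40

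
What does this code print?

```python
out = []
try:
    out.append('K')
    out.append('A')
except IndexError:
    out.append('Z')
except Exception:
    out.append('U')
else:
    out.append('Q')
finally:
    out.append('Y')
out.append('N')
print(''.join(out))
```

Execution trace: 'K' (try body) → 'A' (try body, no exception) → 'Q' (else) → 'Y' (finally) → 'N' (after the try/except). Output: KAQYN

Answer: KAQYN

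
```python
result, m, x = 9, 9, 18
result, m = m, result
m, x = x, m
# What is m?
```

Trace:
`result, m, x = 9, 9, 18` → result = 9; m = 9; x = 18
`result, m = m, result` → result = 9; m = 9
`m, x = x, m` → m = 18; x = 9
So m = 18

Answer: 18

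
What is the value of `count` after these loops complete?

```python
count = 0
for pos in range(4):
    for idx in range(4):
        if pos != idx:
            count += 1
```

4² - 4 (exclude diagonal)
`count` takes the values: 0 → 1 → 2 → 3 → 4 → 5 → 6 → 7 → 8 → 9 → 10 → 11 → 12

Answer: 12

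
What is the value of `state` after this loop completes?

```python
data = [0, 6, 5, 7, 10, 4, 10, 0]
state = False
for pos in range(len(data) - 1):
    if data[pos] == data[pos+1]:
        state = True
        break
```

Check consecutive duplicates in [0, 6, 5, 7, 10, 4, 10, 0]
`state` takes the values: False

Answer: False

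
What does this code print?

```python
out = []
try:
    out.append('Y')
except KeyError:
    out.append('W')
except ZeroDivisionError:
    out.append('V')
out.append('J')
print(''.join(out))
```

Execution trace: 'Y' (try body, no exception) → 'J' (after the try/except). Output: YJ

Answer: YJ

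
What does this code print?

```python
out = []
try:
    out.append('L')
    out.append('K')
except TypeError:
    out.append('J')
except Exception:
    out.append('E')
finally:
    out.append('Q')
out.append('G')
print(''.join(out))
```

Execution trace: 'L' (try body) → 'K' (try body, no exception) → 'Q' (finally) → 'G' (after the try/except). Output: LKQG

Answer: LKQG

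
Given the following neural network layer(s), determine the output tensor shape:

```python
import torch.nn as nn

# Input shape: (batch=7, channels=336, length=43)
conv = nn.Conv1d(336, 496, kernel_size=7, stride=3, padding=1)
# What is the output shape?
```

Input: (7, 336, 43) -> Output: (7, 496, 13)

Answer: (7, 496, 13)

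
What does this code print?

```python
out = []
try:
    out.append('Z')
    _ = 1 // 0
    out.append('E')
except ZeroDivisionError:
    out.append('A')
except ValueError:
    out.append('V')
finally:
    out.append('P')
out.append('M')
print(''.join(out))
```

Execution trace: 'Z' (try body) → 'A' (except ZeroDivisionError) → 'P' (finally) → 'M' (after the try/except). Output: ZAPM

Answer: ZAPM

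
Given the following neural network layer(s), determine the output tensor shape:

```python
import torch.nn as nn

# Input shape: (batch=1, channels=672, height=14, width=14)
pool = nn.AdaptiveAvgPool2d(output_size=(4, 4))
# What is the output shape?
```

Input: (1, 672, 14, 14) -> Output: (1, 672, 4, 4)

Answer: (1, 672, 4, 4)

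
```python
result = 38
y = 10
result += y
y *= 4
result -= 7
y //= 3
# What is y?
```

Trace:
`result = 38` → result = 38
`y = 10` → y = 10
`result += y` → result = 48
`y *= 4` → y = 40
`result -= 7` → result = 41
`y //= 3` → y = 13
So y = 13

Answer: 13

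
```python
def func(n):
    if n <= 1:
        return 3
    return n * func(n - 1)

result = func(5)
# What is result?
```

func(5) = 5 * 4 * 3 * 2 * 3 = 360

Answer: 360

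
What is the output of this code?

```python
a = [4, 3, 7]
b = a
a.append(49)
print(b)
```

Key concept: basic list aliasing.
Step by step:
`a = [4, 3, 7]` → a = [4, 3, 7]
`b = a` → b = [4, 3, 7] (same object as a)
`a.append(49)` → a = [4, 3, 7, 49] (same object as b); b = [4, 3, 7, 49] (same object as a)
`print(b)` → prints [4, 3, 7, 49]

Answer: [4, 3, 7, 49]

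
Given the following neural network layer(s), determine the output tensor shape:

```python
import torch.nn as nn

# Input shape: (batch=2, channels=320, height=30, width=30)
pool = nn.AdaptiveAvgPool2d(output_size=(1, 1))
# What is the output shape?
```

Input: (2, 320, 30, 30) -> Output: (2, 320, 1, 1)

Answer: (2, 320, 1, 1)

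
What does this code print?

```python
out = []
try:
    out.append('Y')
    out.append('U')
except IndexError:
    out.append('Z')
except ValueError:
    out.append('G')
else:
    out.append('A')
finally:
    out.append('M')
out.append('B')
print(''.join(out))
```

Execution trace: 'Y' (try body) → 'U' (try body, no exception) → 'A' (else) → 'M' (finally) → 'B' (after the try/except). Output: YUAMB

Answer: YUAMB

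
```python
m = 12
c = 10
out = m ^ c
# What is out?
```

Trace:
`m = 12` → m = 12
`c = 10` → c = 10
`out = m ^ c` → out = 6
So out = 6

Answer: 6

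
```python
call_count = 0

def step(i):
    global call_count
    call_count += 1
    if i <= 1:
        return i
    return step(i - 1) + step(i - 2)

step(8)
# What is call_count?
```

Calls(i) = 1 + Calls(i-1) + Calls(i-2); Calls(0)=Calls(1)=1. For i=8 this gives 67.

Answer: 67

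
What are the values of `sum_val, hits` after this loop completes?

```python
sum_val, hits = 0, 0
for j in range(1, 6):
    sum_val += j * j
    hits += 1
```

Sum of squares and count
`sum_val, hits` takes the values: (0, 0) → (1, 0) → (1, 1) → (5, 1) → (5, 2) → (14, 2) → (14, 3) → (30, 3) → (30, 4) → (55, 4) → (55, 5)

Answer: 55, 5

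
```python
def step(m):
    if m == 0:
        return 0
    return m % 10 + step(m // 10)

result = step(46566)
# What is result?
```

Sum of digits of 46566: 6 + 6 + 5 + 6 + 4 = 27

Answer: 27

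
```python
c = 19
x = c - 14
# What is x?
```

Trace:
`c = 19` → c = 19
`x = c - 14` → x = 5
So x = 5

Answer: 5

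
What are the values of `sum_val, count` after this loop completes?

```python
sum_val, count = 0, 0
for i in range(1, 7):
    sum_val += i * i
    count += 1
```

Sum of squares and count
`sum_val, count` takes the values: (0, 0) → (1, 0) → (1, 1) → (5, 1) → (5, 2) → (14, 2) → (14, 3) → (30, 3) → (30, 4) → (55, 4) → (55, 5) → (91, 5) → (91, 6)

Answer: 91, 6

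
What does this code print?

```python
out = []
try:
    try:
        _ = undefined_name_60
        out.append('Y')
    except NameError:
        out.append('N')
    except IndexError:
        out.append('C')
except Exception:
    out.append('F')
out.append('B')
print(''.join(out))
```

Execution trace: 'N' (inner except NameError) → 'B' (after the try/except). Output: NB

Answer: NB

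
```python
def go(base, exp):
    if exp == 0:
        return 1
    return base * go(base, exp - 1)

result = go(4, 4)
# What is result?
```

go(4, 4) = 4 * 4 * 4 * 4 = 256

Answer: 256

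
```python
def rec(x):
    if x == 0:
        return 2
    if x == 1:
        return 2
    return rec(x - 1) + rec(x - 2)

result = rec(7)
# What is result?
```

Build up from base cases: rec(0)=2, rec(1)=2, rec(2)=4, rec(3)=6, rec(4)=10, rec(5)=16, rec(6)=26, ..., rec(7)=42

Answer: 42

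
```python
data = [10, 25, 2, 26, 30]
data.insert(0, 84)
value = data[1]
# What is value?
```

Trace:
`data = [10, 25, 2, 26, 30]` → data = [10, 25, 2, 26, 30]
`data.insert(0, 84)` → data = [84, 10, 25, 2, 26, 30]
`value = data[1]` → value = 10
So value = 10

Answer: 10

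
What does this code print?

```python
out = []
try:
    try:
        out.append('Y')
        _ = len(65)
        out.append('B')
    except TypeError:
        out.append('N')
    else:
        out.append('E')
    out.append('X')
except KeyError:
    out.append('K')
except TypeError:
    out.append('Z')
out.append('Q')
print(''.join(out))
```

Execution trace: 'Y' (inner try body) → 'N' (inner except TypeError) → 'X' (try body, no exception) → 'Q' (after the try/except). Output: YNXQ

Answer: YNXQ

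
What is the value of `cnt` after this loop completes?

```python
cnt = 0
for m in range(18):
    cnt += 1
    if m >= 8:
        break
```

Loop breaks when m reaches 8, cnt is 9
`cnt` takes the values: 0 → 1 → 2 → 3 → 4 → 5 → 6 → 7 → 8 → 9

Answer: 9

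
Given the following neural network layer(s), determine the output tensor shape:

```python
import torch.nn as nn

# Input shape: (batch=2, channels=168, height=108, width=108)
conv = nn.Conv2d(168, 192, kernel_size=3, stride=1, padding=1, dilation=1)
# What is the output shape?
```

Input: (2, 168, 108, 108) -> Output: (2, 192, 108, 108)

Answer: (2, 192, 108, 108)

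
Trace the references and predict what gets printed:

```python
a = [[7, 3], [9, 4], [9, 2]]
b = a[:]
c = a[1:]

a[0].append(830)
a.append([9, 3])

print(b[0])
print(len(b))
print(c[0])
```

Key concept: slice with nested mutation.
Step by step:
`a = [[7, 3], [9, 4], [9, 2]]` → a = [[7, 3], [9, 4], [9, 2]]
`b = a[:]` → b = [[7, 3], [9, 4], [9, 2]]
`c = a[1:]` → c = [[9, 4], [9, 2]]
`a[0].append(830)` → a = [[7, 3, 830], [9, 4], [9, 2]]; b = [[7, 3, 830], [9, 4], [9, 2]]
`a.append([9, 3])` → a = [[7, 3, 830], [9, 4], [9, 2], [9, 3]]
`print(b[0])` → prints [7, 3, 830]
`print(len(b))` → prints 3
`print(c[0])` → prints [9, 4]

Answer:
[7, 3, 830]
3
[9, 4]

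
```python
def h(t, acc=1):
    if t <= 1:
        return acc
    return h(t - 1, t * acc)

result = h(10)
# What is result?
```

Accumulator trace (n, acc): (10, 1) -> (9, 10) -> (8, 90) -> (7, 720) -> (6, 5040) -> (5, 30240) -> (4, 151200) -> (3, 604800) -> (2, 1814400) -> (1, 3628800) -> return 3628800

Answer: 3628800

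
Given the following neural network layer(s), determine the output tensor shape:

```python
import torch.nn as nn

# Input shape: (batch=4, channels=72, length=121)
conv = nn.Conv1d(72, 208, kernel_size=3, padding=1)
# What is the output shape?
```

Input: (4, 72, 121) -> Output: (4, 208, 121)

Answer: (4, 208, 121)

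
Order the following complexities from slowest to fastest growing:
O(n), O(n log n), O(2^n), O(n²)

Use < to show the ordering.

Ordered by growth rate: O(n) < O(n log n) < O(n²) < O(2^n)

Answer: O(n) < O(n log n) < O(n²) < O(2^n)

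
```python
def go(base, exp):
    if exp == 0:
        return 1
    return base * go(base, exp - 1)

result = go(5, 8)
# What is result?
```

go(5, 8) = 5 * 5 * 5 * 5 * 5 * 5 * 5 * 5 = 390625

Answer: 390625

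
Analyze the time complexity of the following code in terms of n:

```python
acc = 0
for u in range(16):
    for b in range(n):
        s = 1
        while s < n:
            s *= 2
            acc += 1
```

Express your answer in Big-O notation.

Each loop level contributes: 1 × n × log n. Multiplying the contributions gives O(n log n).

Answer: O(n log n)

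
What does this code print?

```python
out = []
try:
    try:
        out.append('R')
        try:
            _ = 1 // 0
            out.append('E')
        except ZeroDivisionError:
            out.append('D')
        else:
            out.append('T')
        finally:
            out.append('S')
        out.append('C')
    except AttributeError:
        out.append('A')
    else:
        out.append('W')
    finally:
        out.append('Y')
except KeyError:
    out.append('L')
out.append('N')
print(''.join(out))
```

Execution trace: 'R' (try body) → 'D' (inner except ZeroDivisionError) → 'S' (inner finally) → 'C' (try body, no exception) → 'W' (else) → 'Y' (finally) → 'N' (after the try/except). Output: RDSCWYN

Answer: RDSCWYN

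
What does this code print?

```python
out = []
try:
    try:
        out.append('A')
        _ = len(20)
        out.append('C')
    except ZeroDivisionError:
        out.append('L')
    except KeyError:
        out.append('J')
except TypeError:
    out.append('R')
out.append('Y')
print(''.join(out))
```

Execution trace: 'A' (try body) → 'R' (outer except TypeError) → 'Y' (after the try/except). Output: ARY

Answer: ARY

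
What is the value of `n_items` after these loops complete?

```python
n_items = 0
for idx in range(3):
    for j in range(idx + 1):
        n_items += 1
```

Triangle: 1 + 2 + ... + 3
`n_items` takes the values: 0 → 1 → 2 → 3 → 4 → 5 → 6

Answer: 6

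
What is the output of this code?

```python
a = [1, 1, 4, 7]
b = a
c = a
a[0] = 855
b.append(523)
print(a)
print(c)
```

Key concept: multiple aliases.
Step by step:
`a = [1, 1, 4, 7]` → a = [1, 1, 4, 7]
`b = a` → b = [1, 1, 4, 7] (same object as a)
`c = a` → c = [1, 1, 4, 7] (same object as a, b)
`a[0] = 855` → a = [855, 1, 4, 7] (same object as b, c); b = [855, 1, 4, 7] (same object as a, c); c = [855, 1, 4, 7] (same object as a, b)
`b.append(523)` → a = [855, 1, 4, 7, 523] (same object as b, c); b = [855, 1, 4, 7, 523] (same object as a, c); c = [855, 1, 4, 7, 523] (same object as a, b)
`print(a)` → prints [855, 1, 4, 7, 523]
`print(c)` → prints [855, 1, 4, 7, 523]

Answer:
[855, 1, 4, 7, 523]
[855, 1, 4, 7, 523]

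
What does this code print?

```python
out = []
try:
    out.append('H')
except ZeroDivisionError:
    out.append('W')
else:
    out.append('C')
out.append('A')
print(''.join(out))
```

Execution trace: 'H' (try body, no exception) → 'C' (else) → 'A' (after the try/except). Output: HCA

Answer: HCA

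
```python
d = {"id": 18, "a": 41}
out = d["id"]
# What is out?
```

Trace:
`d = {"id": 18, "a": 41}` → d = {'id': 18, 'a': 41}
`out = d["id"]` → out = 18
So out = 18

Answer: 18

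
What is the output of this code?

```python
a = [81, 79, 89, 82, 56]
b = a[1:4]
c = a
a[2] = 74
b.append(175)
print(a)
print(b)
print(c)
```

Key concept: slice vs alias.
Step by step:
`a = [81, 79, 89, 82, 56]` → a = [81, 79, 89, 82, 56]
`b = a[1:4]` → b = [79, 89, 82]
`c = a` → c = [81, 79, 89, 82, 56] (same object as a)
`a[2] = 74` → a = [81, 79, 74, 82, 56] (same object as c); c = [81, 79, 74, 82, 56] (same object as a)
`b.append(175)` → b = [79, 89, 82, 175]
`print(a)` → prints [81, 79, 74, 82, 56]
`print(b)` → prints [79, 89, 82, 175]
`print(c)` → prints [81, 79, 74, 82, 56]

Answer:
[81, 79, 74, 82, 56]
[79, 89, 82, 175]
[81, 79, 74, 82, 56]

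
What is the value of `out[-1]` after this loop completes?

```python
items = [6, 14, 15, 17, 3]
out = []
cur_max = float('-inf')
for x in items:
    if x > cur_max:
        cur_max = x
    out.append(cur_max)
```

Running max ends at 17
`out` takes the values: [] → [6] → [6, 14] → [6, 14, 15] → [6, 14, 15, 17] → [6, 14, 15, 17, 17]
So `out[-1]` = 17

Answer: 17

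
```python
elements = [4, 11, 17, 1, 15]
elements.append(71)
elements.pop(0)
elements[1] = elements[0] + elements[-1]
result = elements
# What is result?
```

Trace:
`elements = [4, 11, 17, 1, 15]` → elements = [4, 11, 17, 1, 15]
`elements.append(71)` → elements = [4, 11, 17, 1, 15, 71]
`elements.pop(0)` → elements = [11, 17, 1, 15, 71]
`elements[1] = elements[0] + elements[-1]` → elements = [11, 82, 1, 15, 71]
`result = elements` → result = [11, 82, 1, 15, 71]
So result = [11, 82, 1, 15, 71]

Answer: [11, 82, 1, 15, 71]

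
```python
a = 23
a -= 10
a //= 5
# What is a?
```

Trace:
`a = 23` → a = 23
`a -= 10` → a = 13
`a //= 5` → a = 2
So a = 2

Answer: 2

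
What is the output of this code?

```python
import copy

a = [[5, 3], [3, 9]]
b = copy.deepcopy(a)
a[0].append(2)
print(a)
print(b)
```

Key concept: deep copy is fully independent.
Step by step:
`a = [[5, 3], [3, 9]]` → a = [[5, 3], [3, 9]]
`b = copy.deepcopy(a)` → b = [[5, 3], [3, 9]]
`a[0].append(2)` → a = [[5, 3, 2], [3, 9]]
`print(a)` → prints [[5, 3, 2], [3, 9]]
`print(b)` → prints [[5, 3], [3, 9]]

Answer:
[[5, 3, 2], [3, 9]]
[[5, 3], [3, 9]]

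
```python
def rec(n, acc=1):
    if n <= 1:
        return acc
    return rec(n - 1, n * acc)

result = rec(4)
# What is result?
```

Accumulator trace (n, acc): (4, 1) -> (3, 4) -> (2, 12) -> (1, 24) -> return 24

Answer: 24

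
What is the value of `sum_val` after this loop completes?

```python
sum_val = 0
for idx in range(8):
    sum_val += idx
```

Sum of 0 to 7 = 28
`sum_val` takes the values: 0 → 1 → 3 → 6 → 10 → 15 → 21 → 28

Answer: 28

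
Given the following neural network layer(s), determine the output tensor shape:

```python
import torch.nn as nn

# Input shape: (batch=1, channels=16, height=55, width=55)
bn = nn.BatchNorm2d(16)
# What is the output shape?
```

Input: (1, 16, 55, 55) -> Output: (1, 16, 55, 55)

Answer: (1, 16, 55, 55)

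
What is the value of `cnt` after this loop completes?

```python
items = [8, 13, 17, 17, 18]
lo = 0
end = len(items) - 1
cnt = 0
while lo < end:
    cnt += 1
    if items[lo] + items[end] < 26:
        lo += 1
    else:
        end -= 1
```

Steps to find pair summing to 26
`cnt` takes the values: 0 → 1 → 2 → 3 → 4

Answer: 4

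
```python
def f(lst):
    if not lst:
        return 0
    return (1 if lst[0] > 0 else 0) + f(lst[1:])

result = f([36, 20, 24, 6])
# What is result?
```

Count of positive elements in [36, 20, 24, 6] = 4

Answer: 4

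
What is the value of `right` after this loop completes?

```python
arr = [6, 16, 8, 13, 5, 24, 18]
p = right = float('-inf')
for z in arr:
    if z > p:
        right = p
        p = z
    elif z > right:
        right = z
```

Second largest (with repeats) in [6, 16, 8, 13, 5, 24, 18]
`right` takes the values: -inf → 6 → 8 → 13 → 16 → 18

Answer: 18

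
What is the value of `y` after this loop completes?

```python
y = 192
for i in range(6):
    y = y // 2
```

Halve 6 times: 192 // 2^6 = 3
`y` takes the values: 192 → 96 → 48 → 24 → 12 → 6 → 3

Answer: 3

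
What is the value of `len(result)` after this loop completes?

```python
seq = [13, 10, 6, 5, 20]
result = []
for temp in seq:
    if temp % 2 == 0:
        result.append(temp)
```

Count even numbers in [13, 10, 6, 5, 20]
`result` takes the values: [] → [10] → [10, 6] → [10, 6, 20]
So `len(result)` = 3

Answer: 3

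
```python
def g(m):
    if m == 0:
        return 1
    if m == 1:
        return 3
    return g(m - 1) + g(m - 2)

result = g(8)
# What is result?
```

Build up from base cases: g(0)=1, g(1)=3, g(2)=4, g(3)=7, g(4)=11, g(5)=18, g(6)=29, ..., g(8)=76

Answer: 76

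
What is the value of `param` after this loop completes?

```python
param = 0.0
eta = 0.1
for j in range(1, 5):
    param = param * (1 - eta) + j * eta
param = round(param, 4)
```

Moving average with lr=0.1
`param` takes the values: 0.0 → 0.1 → 0.29 → 0.561 → 0.9049

Answer: 0.9049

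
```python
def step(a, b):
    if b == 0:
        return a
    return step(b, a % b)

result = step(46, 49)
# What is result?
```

step(46, 49) -> step(49, 46) -> step(46, 3) -> step(3, 1) -> step(1, 0) -> 1

Answer: 1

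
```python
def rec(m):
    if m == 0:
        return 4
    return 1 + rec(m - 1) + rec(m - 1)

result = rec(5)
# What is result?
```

rec(m) = 1 + 2·rec(m-1), rec(0)=4. Closed form: (4+1)·2^5 - 1 = 159.

Answer: 159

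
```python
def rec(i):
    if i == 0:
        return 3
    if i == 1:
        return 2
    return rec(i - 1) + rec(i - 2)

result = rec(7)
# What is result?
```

Build up from base cases: rec(0)=3, rec(1)=2, rec(2)=5, rec(3)=7, rec(4)=12, rec(5)=19, rec(6)=31, ..., rec(7)=50

Answer: 50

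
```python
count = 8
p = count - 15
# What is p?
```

Trace:
`count = 8` → count = 8
`p = count - 15` → p = -7
So p = -7

Answer: -7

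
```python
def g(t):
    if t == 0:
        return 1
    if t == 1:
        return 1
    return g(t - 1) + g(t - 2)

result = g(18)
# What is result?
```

Build up from base cases: g(0)=1, g(1)=1, g(2)=2, g(3)=3, g(4)=5, g(5)=8, g(6)=13, ..., g(18)=4181

Answer: 4181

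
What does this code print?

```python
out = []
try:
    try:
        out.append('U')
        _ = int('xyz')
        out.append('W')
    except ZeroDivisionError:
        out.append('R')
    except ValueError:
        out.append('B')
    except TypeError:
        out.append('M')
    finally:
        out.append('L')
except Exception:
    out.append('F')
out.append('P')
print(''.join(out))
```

Execution trace: 'U' (inner try body) → 'B' (inner except ValueError) → 'L' (inner finally) → 'P' (after the try/except). Output: UBLP

Answer: UBLP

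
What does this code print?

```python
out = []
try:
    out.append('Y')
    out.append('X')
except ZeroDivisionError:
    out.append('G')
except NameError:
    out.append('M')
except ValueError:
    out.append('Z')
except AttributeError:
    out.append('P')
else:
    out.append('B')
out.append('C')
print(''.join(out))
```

Execution trace: 'Y' (try body) → 'X' (try body, no exception) → 'B' (else) → 'C' (after the try/except). Output: YXBC

Answer: YXBC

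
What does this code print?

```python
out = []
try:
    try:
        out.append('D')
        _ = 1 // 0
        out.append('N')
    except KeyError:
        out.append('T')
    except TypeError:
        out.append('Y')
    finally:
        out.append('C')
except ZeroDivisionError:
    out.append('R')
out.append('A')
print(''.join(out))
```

Execution trace: 'D' (try body) → 'C' (finally) → 'R' (outer except ZeroDivisionError) → 'A' (after the try/except). Output: DCRA

Answer: DCRA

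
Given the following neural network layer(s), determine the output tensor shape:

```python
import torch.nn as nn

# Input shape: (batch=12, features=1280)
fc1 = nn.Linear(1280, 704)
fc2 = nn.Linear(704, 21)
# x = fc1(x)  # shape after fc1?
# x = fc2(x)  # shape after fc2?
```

Input: (12, 1280) -> after fc1: (12, 704) -> Output: (12, 21)

Answer: (12, 21)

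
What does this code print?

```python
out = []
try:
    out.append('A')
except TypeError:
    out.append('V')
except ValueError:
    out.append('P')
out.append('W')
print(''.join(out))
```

Execution trace: 'A' (try body, no exception) → 'W' (after the try/except). Output: AW

Answer: AW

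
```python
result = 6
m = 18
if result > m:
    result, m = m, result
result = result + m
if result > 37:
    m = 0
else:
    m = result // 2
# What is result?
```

Trace:
`result = 6` → result = 6
`m = 18` → m = 18
`if result > m: ...` → result > m is False → no variable changes
`result = result + m` → result = 24
`if result > 37: ...` → result > 37 is False, take else branch → m = 12
So result = 24

Answer: 24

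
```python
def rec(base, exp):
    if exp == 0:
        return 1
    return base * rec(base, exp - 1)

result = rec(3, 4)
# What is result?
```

rec(3, 4) = 3 * 3 * 3 * 3 = 81

Answer: 81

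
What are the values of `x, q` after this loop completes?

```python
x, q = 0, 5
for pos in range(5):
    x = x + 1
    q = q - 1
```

x goes 0→5, q goes 5→0
`x, q` takes the values: (0, 5) → (1, 5) → (1, 4) → (2, 4) → (2, 3) → (3, 3) → (3, 2) → (4, 2) → (4, 1) → (5, 1) → (5, 0)

Answer: 5, 0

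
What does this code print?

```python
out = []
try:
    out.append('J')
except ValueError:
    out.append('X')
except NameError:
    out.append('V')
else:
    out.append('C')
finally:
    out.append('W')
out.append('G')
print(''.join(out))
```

Execution trace: 'J' (try body, no exception) → 'C' (else) → 'W' (finally) → 'G' (after the try/except). Output: JCWG

Answer: JCWG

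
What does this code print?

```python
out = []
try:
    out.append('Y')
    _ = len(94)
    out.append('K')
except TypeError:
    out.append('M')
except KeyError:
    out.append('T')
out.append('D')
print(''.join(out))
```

Execution trace: 'Y' (try body) → 'M' (except TypeError) → 'D' (after the try/except). Output: YMD

Answer: YMD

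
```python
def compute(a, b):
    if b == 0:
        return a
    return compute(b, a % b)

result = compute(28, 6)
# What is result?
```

compute(28, 6) -> compute(6, 4) -> compute(4, 2) -> compute(2, 0) -> 2

Answer: 2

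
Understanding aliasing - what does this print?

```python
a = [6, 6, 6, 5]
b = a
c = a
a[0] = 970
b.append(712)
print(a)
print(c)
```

Key concept: multiple aliases.
Step by step:
`a = [6, 6, 6, 5]` → a = [6, 6, 6, 5]
`b = a` → b = [6, 6, 6, 5] (same object as a)
`c = a` → c = [6, 6, 6, 5] (same object as a, b)
`a[0] = 970` → a = [970, 6, 6, 5] (same object as b, c); b = [970, 6, 6, 5] (same object as a, c); c = [970, 6, 6, 5] (same object as a, b)
`b.append(712)` → a = [970, 6, 6, 5, 712] (same object as b, c); b = [970, 6, 6, 5, 712] (same object as a, c); c = [970, 6, 6, 5, 712] (same object as a, b)
`print(a)` → prints [970, 6, 6, 5, 712]
`print(c)` → prints [970, 6, 6, 5, 712]

Answer:
[970, 6, 6, 5, 712]
[970, 6, 6, 5, 712]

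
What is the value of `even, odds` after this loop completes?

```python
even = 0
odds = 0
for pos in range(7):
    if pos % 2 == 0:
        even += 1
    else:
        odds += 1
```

Count evens and odds in range(7)
`even, odds` takes the values: (0, 0) → (1, 0) → (1, 1) → (2, 1) → (2, 2) → (3, 2) → (3, 3) → (4, 3)

Answer: 4, 3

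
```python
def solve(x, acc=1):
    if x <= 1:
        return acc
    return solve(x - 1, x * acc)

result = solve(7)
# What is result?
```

Accumulator trace (n, acc): (7, 1) -> (6, 7) -> (5, 42) -> (4, 210) -> (3, 840) -> (2, 2520) -> (1, 5040) -> return 5040

Answer: 5040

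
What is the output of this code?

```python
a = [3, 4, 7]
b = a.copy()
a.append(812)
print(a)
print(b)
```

Key concept: list.copy() creates independent copy.
Step by step:
`a = [3, 4, 7]` → a = [3, 4, 7]
`b = a.copy()` → b = [3, 4, 7]
`a.append(812)` → a = [3, 4, 7, 812]
`print(a)` → prints [3, 4, 7, 812]
`print(b)` → prints [3, 4, 7]

Answer:
[3, 4, 7, 812]
[3, 4, 7]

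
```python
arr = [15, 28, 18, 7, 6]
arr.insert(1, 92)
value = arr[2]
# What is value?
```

Trace:
`arr = [15, 28, 18, 7, 6]` → arr = [15, 28, 18, 7, 6]
`arr.insert(1, 92)` → arr = [15, 92, 28, 18, 7, 6]
`value = arr[2]` → value = 28
So value = 28

Answer: 28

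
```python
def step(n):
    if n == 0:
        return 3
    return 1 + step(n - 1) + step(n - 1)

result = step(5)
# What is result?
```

step(n) = 1 + 2·step(n-1), step(0)=3. Closed form: (3+1)·2^5 - 1 = 127.

Answer: 127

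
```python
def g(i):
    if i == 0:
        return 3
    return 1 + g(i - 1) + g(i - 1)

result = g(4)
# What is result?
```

g(i) = 1 + 2·g(i-1), g(0)=3. Closed form: (3+1)·2^4 - 1 = 63.

Answer: 63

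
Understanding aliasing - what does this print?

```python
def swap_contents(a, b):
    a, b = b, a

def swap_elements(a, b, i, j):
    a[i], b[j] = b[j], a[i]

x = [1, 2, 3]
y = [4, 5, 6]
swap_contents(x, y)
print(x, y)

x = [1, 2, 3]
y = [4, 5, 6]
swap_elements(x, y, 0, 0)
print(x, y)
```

Key concept: parameter rebinding vs mutation.
Step by step:
`x = [1, 2, 3]` → x = [1, 2, 3]
`y = [4, 5, 6]` → y = [4, 5, 6]
`swap_contents(x, y)` → no visible change to tracked variables
`print(x, y)` → prints [1, 2, 3] [4, 5, 6]
`x = [1, 2, 3]` → x = [1, 2, 3]
`y = [4, 5, 6]` → y = [4, 5, 6]
`swap_elements(x, y, 0, 0)` → x = [4, 2, 3]; y = [1, 5, 6]
`print(x, y)` → prints [4, 2, 3] [1, 5, 6]

Answer:
[1, 2, 3] [4, 5, 6]
[4, 2, 3] [1, 5, 6]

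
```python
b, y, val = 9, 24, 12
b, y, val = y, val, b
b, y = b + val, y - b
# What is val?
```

Trace:
`b, y, val = 9, 24, 12` → b = 9; y = 24; val = 12
`b, y, val = y, val, b` → b = 24; y = 12; val = 9
`b, y = b + val, y - b` → b = 33; y = -12
So val = 9

Answer: 9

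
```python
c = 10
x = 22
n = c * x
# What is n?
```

Trace:
`c = 10` → c = 10
`x = 22` → x = 22
`n = c * x` → n = 220
So n = 220

Answer: 220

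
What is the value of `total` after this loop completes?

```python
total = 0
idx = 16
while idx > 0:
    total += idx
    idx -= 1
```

Sum 16 down to 1
`total` takes the values: 0 → 16 → 31 → 45 → 58 → 70 → 81 → 91 → 100 → 108 → 115 → 121 → 126 → 130 → 133 → 135 → 136

Answer: 136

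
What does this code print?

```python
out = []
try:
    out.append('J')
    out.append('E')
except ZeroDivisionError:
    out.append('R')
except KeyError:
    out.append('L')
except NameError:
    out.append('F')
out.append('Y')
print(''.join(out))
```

Execution trace: 'J' (try body) → 'E' (try body, no exception) → 'Y' (after the try/except). Output: JEY

Answer: JEY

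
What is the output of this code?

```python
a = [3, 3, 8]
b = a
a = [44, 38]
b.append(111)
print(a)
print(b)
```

Key concept: rebinding vs mutation: a is rebound to a new list, b still points at the original.
Step by step:
`a = [3, 3, 8]` → a = [3, 3, 8]
`b = a` → b = [3, 3, 8] (same object as a)
`a = [44, 38]` → a = [44, 38]
`b.append(111)` → b = [3, 3, 8, 111]
`print(a)` → prints [44, 38]
`print(b)` → prints [3, 3, 8, 111]

Answer:
[44, 38]
[3, 3, 8, 111]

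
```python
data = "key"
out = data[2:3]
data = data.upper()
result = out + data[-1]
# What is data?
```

Trace:
`data = "key"` → data = 'key'
`out = data[2:3]` → out = 'y'
`data = data.upper()` → data = 'KEY'
`result = out + data[-1]` → result = 'yY'
So data = 'KEY'

Answer: 'KEY'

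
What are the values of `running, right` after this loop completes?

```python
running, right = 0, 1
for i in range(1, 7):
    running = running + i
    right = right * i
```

Sum and factorial of 1 to 6
`running, right` takes the values: (0, 1) → (1, 1) → (3, 1) → (3, 2) → (6, 2) → (6, 6) → (10, 6) → (10, 24) → (15, 24) → (15, 120) → (21, 120) → (21, 720)

Answer: 21, 720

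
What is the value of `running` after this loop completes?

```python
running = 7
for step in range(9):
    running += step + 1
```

Start at 7, add 1 to 9 = 52
`running` takes the values: 7 → 8 → 10 → 13 → 17 → 22 → 28 → 35 → 43 → 52

Answer: 52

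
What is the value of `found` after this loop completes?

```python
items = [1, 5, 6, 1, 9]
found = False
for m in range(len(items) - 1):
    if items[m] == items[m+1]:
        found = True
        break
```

Check consecutive duplicates in [1, 5, 6, 1, 9]
`found` takes the values: False

Answer: False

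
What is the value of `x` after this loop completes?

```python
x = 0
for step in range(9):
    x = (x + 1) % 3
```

Increment mod 3, 9 times = 0
`x` takes the values: 0 → 1 → 2 → 0 → 1 → 2 → 0 → 1 → 2 → 0

Answer: 0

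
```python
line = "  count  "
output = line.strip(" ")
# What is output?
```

Trace:
`line = "  count  "` → line = '  count  '
`output = line.strip(" ")` → output = 'count'
So output = 'count'

Answer: 'count'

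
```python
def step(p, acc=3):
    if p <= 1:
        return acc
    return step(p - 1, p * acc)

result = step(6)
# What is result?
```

Accumulator trace (n, acc): (6, 3) -> (5, 18) -> (4, 90) -> (3, 360) -> (2, 1080) -> (1, 2160) -> return 2160

Answer: 2160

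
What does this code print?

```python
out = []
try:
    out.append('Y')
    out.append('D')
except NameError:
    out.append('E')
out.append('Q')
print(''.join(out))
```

Execution trace: 'Y' (try body) → 'D' (try body, no exception) → 'Q' (after the try/except). Output: YDQ

Answer: YDQ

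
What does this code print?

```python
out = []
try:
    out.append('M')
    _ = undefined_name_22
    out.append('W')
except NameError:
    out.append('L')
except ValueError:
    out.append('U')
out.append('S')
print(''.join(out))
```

Execution trace: 'M' (try body) → 'L' (except NameError) → 'S' (after the try/except). Output: MLS

Answer: MLS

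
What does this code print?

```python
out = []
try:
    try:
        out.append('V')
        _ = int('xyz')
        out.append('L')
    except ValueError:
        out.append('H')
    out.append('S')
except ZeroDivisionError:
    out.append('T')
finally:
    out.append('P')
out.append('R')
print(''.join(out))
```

Execution trace: 'V' (inner try body) → 'H' (inner except ValueError) → 'S' (try body, no exception) → 'P' (finally) → 'R' (after the try/except). Output: VHSPR

Answer: VHSPR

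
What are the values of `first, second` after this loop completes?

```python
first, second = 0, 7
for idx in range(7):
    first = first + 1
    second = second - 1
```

first goes 0→7, second goes 7→0
`first, second` takes the values: (0, 7) → (1, 7) → (1, 6) → (2, 6) → (2, 5) → (3, 5) → (3, 4) → (4, 4) → (4, 3) → (5, 3) → (5, 2) → (6, 2) → (6, 1) → (7, 1) → (7, 0)

Answer: 7, 0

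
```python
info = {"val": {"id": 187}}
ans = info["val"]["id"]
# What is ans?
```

Trace:
`info = {"val": {"id": 187}}` → info = {'val': {'id': 187}}
`ans = info["val"]["id"]` → ans = 187
So ans = 187

Answer: 187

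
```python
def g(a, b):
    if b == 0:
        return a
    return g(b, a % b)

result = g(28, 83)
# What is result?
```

g(28, 83) -> g(83, 28) -> g(28, 27) -> g(27, 1) -> g(1, 0) -> 1

Answer: 1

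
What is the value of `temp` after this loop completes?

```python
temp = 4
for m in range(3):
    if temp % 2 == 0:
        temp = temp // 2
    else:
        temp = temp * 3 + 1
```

Collatz-style transformation from 4
`temp` takes the values: 4 → 2 → 1 → 4

Answer: 4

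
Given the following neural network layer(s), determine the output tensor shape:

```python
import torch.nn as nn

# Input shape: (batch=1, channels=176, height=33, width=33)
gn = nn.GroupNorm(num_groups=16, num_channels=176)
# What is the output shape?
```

Input: (1, 176, 33, 33) -> Output: (1, 176, 33, 33)

Answer: (1, 176, 33, 33)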